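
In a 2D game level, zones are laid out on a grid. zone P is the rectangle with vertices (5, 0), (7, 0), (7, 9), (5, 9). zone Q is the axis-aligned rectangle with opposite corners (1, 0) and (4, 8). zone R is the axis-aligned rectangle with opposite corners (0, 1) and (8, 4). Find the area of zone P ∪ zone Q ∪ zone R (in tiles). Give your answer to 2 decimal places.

51.00

By inclusion–exclusion:
Individual areas: |zone P| = 18, |zone Q| = 24, |zone R| = 24.
|zone P∩zone Q| = 0 (no overlap).
|zone P∩zone R|: x∈[5,7], y∈[1,4] → 2·3 = 6.
|zone Q∩zone R|: x∈[1,4], y∈[1,4] → 3·3 = 9.
|zone P∩zone Q∩zone R| = 0.
|zone P ∪ zone Q ∪ zone R| = 66 − 15 + 0 = 51.00.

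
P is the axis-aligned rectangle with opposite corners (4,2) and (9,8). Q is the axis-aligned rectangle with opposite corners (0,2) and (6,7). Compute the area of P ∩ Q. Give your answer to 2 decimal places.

|P∩Q|: x∈[4,6], y∈[2,7] → 2·5 = 10.

10.00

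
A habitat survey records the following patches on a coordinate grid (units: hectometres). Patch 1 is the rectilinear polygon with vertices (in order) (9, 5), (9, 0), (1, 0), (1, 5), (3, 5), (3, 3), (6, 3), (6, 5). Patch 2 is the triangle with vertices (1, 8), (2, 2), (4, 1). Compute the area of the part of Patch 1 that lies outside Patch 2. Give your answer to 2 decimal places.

29.70

|Patch 1| = 34, |Patch 1∩Patch 2| = 4.2976.
|Patch 1 ∖ Patch 2| = |Patch 1| − |Patch 1∩Patch 2| = 34 − 4.2976 = 29.70.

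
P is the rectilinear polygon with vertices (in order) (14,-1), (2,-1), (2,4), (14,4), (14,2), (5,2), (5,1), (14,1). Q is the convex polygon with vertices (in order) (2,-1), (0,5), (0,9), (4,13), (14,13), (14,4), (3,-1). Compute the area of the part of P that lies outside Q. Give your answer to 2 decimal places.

22.00

|P| = 51, |P∩Q| = 29.
|P ∖ Q| = |P| − |P∩Q| = 51 − 29 = 22.00.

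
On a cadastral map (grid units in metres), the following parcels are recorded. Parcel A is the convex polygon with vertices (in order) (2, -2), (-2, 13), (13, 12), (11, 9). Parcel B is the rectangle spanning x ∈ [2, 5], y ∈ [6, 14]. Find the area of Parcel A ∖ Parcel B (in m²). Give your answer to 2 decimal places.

|Parcel A| = 113, |Parcel A∩Parcel B| = 19.9.
|Parcel A ∖ Parcel B| = |Parcel A| − |Parcel A∩Parcel B| = 113 − 19.9 = 93.10.

93.10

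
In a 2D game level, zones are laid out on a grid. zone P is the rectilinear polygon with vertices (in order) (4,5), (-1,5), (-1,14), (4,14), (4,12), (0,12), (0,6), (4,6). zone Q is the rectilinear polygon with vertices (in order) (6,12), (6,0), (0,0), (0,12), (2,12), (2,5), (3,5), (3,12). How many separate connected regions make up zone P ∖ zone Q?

zone P ∖ zone Q splits into 2 disjoint pieces (area 1, area 17).

2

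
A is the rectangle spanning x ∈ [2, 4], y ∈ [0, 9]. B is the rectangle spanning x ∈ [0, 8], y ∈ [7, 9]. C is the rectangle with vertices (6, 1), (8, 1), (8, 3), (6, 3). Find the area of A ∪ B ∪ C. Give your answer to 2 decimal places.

34.00

By inclusion–exclusion:
Individual areas: |A| = 18, |B| = 16, |C| = 4.
|A∩B|: x∈[2,4], y∈[7,9] → 2·2 = 4.
|A∩C| = 0 (no overlap).
|B∩C| = 0 (no overlap).
|A∩B∩C| = 0.
|A ∪ B ∪ C| = 38 − 4 + 0 = 34.00.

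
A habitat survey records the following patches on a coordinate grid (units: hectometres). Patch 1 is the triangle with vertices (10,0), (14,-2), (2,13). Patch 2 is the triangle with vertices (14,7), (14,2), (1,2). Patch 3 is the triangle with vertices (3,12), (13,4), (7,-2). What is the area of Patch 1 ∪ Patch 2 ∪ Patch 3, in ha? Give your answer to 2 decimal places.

By inclusion–exclusion:
Individual areas: |Patch 1| = 18, |Patch 2| = 32.5, |Patch 3| = 54.
|Patch 1∩Patch 2| = 4.7373.
|Patch 1∩Patch 3| = 12.4206.
|Patch 2∩Patch 3| = 18.7175.
|Patch 1∩Patch 2∩Patch 3| = 4.7373.
|Patch 1 ∪ Patch 2 ∪ Patch 3| = 104.5 − 35.8754 + 4.7373 = 73.36.

73.36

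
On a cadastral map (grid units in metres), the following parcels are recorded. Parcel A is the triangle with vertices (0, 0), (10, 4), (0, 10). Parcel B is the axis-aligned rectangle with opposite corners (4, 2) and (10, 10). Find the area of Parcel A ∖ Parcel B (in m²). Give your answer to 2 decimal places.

|Parcel A| = 50, |Parcel A∩Parcel B| = 17.8.
|Parcel A ∖ Parcel B| = |Parcel A| − |Parcel A∩Parcel B| = 50 − 17.8 = 32.20.

32.20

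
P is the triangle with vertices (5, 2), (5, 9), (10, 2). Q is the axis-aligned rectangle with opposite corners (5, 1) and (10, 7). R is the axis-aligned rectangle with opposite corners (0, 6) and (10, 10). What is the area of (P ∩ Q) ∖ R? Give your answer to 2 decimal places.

|P ∩ Q| = 16.0714.
|(P ∩ Q) ∩ R| = 1.7857.
|(P ∩ Q) ∖ R| = 16.0714 − 1.7857 = 14.29.

14.29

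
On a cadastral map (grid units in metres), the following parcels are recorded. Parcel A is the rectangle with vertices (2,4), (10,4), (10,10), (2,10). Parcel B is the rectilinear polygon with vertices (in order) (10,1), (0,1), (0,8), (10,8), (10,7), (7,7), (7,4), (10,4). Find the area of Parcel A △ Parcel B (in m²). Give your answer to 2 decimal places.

|Parcel A| = 48, |Parcel B| = 61, |Parcel A∩Parcel B| = 23.
|Parcel A △ Parcel B| = |Parcel A| + |Parcel B| − 2·|Parcel A∩Parcel B| = 48 + 61 − 46 = 63.00.

63.00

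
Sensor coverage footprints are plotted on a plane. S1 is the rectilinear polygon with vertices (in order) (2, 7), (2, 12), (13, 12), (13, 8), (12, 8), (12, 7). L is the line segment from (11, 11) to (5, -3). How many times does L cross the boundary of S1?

1

The segment meets the boundary at (9.286,7).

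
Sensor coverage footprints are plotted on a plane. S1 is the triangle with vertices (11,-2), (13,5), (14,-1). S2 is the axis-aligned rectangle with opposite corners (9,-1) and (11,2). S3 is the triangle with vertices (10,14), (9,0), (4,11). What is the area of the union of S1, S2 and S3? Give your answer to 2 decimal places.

By inclusion–exclusion:
Individual areas: |S1| = 9.5, |S2| = 6, |S3| = 40.5.
|S1∩S2| = 0.
|S1∩S3| = 0.
|S2∩S3| = 0.1429.
|S1∩S2∩S3| = 0.
|S1 ∪ S2 ∪ S3| = 56 − 0.1429 + 0 = 55.86.

55.86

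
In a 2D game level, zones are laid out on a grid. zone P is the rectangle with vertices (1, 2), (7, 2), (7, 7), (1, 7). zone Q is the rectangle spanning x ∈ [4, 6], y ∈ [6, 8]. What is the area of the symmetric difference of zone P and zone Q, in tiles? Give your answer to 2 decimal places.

30.00

|zone P∩zone Q|: x∈[4,6], y∈[6,7] → 2·1 = 2.
|zone P △ zone Q| = |zone P| + |zone Q| − 2·|zone P∩zone Q| = 30 + 4 − 4 = 30.00.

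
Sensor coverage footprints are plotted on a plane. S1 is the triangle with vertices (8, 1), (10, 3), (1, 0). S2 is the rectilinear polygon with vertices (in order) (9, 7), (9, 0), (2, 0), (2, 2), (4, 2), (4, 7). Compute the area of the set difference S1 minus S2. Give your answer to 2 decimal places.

|S1| = 6, |S1∩S2| = 5.5714.
|S1 ∖ S2| = |S1| − |S1∩S2| = 6 − 5.5714 = 0.43.

0.43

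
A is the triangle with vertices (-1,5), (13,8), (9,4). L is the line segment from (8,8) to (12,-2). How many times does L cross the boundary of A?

2

The segment meets the boundary at (9.429,4.429), (8.395,7.013).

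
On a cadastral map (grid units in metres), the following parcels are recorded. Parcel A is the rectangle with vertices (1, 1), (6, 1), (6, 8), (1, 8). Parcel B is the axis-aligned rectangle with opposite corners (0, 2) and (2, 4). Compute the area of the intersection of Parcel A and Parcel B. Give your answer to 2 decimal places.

2.00

|Parcel A∩Parcel B|: x∈[1,2], y∈[2,4] → 1·2 = 2.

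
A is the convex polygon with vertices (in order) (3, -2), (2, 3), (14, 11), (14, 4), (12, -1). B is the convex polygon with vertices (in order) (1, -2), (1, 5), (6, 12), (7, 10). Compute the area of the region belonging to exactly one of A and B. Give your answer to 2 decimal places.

118.04

|A| = 94, |B| = 29.5, |A∩B| = 2.7321.
|A △ B| = |A| + |B| − 2·|A∩B| = 94 + 29.5 − 5.4643 = 118.04.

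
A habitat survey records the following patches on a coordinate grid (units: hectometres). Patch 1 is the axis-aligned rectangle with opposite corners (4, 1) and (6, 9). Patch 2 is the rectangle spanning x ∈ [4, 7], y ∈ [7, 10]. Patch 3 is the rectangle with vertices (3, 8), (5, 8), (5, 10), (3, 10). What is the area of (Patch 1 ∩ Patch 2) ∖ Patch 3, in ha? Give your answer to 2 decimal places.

3.00

|Patch 1 ∩ Patch 2| = 4.
|(Patch 1 ∩ Patch 2) ∩ Patch 3| = 1.
|(Patch 1 ∩ Patch 2) ∖ Patch 3| = 4 − 1 = 3.00.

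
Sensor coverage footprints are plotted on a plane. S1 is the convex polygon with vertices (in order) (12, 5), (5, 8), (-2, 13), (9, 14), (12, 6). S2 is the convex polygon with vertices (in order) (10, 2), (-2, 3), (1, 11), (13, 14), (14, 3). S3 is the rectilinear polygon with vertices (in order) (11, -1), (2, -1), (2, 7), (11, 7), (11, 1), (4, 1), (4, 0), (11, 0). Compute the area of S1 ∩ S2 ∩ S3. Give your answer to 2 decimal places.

The intersection is the polygon with vertices (7.333,7), (11,7), (11,5.429).
By the shoelace formula its area is 2.88.

2.88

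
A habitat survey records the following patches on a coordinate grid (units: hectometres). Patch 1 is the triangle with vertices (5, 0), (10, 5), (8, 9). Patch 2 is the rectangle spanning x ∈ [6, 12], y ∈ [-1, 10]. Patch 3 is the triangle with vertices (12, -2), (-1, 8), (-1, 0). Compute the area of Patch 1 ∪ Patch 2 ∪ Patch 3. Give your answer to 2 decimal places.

By inclusion–exclusion:
Individual areas: |Patch 1| = 15, |Patch 2| = 66, |Patch 3| = 52.
|Patch 1∩Patch 2| = 14.
|Patch 1∩Patch 3| = 1.7178.
|Patch 2∩Patch 3| = 8.4962.
|Patch 1∩Patch 2∩Patch 3| = 0.7375.
|Patch 1 ∪ Patch 2 ∪ Patch 3| = 133 − 24.214 + 0.7375 = 109.52.

109.52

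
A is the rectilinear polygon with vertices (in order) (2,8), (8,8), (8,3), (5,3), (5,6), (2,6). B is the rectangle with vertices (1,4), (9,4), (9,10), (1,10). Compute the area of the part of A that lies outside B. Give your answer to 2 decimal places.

|A| = 21, |A∩B| = 18.
|A ∖ B| = |A| − |A∩B| = 21 − 18 = 3.00.

3.00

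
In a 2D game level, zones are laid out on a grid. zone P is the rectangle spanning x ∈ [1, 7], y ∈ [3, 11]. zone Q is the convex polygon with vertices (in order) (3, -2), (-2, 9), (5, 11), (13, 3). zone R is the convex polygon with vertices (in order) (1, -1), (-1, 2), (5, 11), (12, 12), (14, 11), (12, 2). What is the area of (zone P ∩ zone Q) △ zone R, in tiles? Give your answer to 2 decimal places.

|zone P ∩ zone Q| = 43.7143.
|(zone P ∩ zone Q) ∩ zone R| = 34.
|(zone P ∩ zone Q) △ zone R| = 43.7143 + 123 − 68 = 98.71.

98.71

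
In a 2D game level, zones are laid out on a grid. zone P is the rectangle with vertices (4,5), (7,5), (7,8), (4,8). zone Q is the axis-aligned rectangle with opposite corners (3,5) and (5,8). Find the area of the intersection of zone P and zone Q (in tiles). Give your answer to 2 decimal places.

|zone P∩zone Q|: x∈[4,5], y∈[5,8] → 1·3 = 3.

3.00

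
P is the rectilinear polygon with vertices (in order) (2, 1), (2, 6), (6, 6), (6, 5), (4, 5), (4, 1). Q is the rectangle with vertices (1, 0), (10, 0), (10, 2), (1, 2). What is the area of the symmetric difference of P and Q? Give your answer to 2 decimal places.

|P| = 12, |Q| = 18, |P∩Q| = 2.
|P △ Q| = |P| + |Q| − 2·|P∩Q| = 12 + 18 − 4 = 26.00.

26.00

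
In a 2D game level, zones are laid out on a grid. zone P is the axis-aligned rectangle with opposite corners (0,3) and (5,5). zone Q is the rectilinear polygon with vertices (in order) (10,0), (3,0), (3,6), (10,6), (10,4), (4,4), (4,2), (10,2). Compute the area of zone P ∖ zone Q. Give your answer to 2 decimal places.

|zone P| = 10, |zone P∩zone Q| = 3.
|zone P ∖ zone Q| = |zone P| − |zone P∩zone Q| = 10 − 3 = 7.00.

7.00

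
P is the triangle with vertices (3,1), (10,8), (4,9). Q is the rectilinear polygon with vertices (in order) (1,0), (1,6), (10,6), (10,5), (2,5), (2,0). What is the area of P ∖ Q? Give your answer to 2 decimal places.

20.56

|P| = 24.5, |P∩Q| = 3.9375.
|P ∖ Q| = |P| − |P∩Q| = 24.5 − 3.9375 = 20.56.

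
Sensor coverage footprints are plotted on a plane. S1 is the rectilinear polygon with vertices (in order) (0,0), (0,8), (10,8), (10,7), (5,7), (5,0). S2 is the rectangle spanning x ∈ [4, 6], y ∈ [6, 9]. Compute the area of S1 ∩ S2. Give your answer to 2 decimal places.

The intersection is the polygon with vertices (6,8), (6,7), (5,7), (5,6), (4,6), (4,8).
By the shoelace formula its area is 3.00.

3.00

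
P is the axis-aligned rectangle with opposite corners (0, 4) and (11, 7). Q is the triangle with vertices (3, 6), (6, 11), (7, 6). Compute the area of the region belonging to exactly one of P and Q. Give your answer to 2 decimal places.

|P| = 33, |Q| = 10, |P∩Q| = 3.6.
|P △ Q| = |P| + |Q| − 2·|P∩Q| = 33 + 10 − 7.2 = 35.80.

35.80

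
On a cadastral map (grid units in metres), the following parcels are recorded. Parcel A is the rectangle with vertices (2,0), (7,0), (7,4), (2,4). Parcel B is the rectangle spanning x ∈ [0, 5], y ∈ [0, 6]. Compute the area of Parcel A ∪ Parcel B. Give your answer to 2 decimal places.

By inclusion–exclusion:
Individual areas: |Parcel A| = 20, |Parcel B| = 30.
|Parcel A∩Parcel B|: x∈[2,5], y∈[0,4] → 3·4 = 12.
|Parcel A ∪ Parcel B| = 50 − 12 = 38.00.

38.00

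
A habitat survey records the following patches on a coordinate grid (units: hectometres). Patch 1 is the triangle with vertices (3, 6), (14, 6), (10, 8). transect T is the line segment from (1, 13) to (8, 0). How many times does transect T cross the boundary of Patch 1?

The segment meets the boundary at (4.769,6), (4.533,6.438).

2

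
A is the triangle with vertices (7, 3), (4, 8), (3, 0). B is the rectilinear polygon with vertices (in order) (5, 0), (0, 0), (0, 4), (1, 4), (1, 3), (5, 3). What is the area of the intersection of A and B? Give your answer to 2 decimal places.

The intersection is the polygon with vertices (3.375,3), (5,3), (5,1.5), (3,0).
By the shoelace formula its area is 3.94.

3.94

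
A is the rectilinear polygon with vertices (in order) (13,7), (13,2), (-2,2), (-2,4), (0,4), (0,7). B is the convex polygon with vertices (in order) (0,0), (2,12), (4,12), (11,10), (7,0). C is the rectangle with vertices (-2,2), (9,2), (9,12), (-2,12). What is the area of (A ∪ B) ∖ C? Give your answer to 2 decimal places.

39.24

|A ∪ B| = 121.75.
|(A ∪ B) ∩ C| = 82.5119.
|(A ∪ B) ∖ C| = 121.75 − 82.5119 = 39.24.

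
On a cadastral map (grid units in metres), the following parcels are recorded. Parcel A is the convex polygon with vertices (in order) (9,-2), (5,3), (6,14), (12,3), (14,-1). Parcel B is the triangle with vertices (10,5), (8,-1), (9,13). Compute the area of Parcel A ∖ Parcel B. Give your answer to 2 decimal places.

58.29

|Parcel A| = 67, |Parcel A∩Parcel B| = 8.7133.
|Parcel A ∖ Parcel B| = |Parcel A| − |Parcel A∩Parcel B| = 67 − 8.7133 = 58.29.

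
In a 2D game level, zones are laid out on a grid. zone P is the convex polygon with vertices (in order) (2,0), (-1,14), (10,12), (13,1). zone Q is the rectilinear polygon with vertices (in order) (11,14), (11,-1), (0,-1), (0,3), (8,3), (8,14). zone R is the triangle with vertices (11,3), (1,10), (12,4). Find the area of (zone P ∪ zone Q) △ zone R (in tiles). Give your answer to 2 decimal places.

|zone P ∪ zone Q| = 163.1872.
|(zone P ∪ zone Q) ∩ zone R| = 8.5.
|(zone P ∪ zone Q) △ zone R| = 163.1872 + 8.5 − 17 = 154.69.

154.69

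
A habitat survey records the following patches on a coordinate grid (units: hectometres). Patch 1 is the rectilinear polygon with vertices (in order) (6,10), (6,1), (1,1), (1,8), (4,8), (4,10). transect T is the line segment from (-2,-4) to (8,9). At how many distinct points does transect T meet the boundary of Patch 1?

2

The segment meets the boundary at (6,6.4), (1.846,1).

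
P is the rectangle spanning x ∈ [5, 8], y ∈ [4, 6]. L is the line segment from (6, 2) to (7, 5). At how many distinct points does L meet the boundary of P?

1

The segment meets the boundary at (6.667,4).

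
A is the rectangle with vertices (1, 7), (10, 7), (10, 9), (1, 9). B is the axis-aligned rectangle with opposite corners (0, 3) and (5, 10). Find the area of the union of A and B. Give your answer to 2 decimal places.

By inclusion–exclusion:
Individual areas: |A| = 18, |B| = 35.
|A∩B|: x∈[1,5], y∈[7,9] → 4·2 = 8.
|A ∪ B| = 53 − 8 = 45.00.

45.00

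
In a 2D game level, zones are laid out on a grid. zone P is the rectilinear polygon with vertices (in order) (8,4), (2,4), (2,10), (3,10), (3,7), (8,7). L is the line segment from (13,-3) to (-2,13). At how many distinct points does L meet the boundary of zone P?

4

The segment meets the boundary at (2,8.733), (3,7.667), (3.625,7), (6.438,4).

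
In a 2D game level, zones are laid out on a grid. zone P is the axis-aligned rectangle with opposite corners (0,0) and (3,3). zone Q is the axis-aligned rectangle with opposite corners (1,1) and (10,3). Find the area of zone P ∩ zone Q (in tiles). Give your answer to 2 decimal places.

4.00

|zone P∩zone Q|: x∈[1,3], y∈[1,3] → 2·2 = 4.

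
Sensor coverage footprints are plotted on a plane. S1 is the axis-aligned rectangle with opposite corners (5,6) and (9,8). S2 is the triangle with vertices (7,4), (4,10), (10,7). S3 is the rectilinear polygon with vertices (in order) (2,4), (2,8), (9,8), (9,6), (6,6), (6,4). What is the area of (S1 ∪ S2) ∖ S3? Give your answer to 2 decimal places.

6.75

|S1 ∪ S2| = 14.75.
|(S1 ∪ S2) ∩ S3| = 8.
|(S1 ∪ S2) ∖ S3| = 14.75 − 8 = 6.75.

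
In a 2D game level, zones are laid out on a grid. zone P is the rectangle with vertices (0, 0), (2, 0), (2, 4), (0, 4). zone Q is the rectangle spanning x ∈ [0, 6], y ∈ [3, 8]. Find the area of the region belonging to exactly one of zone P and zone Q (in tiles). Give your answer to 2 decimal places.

|zone P∩zone Q|: x∈[0,2], y∈[3,4] → 2·1 = 2.
|zone P △ zone Q| = |zone P| + |zone Q| − 2·|zone P∩zone Q| = 8 + 30 − 4 = 34.00.

34.00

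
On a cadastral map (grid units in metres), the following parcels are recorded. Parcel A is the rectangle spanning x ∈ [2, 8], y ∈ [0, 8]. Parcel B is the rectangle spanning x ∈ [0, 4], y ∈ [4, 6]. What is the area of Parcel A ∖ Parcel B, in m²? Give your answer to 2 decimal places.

44.00

|Parcel A∩Parcel B|: x∈[2,4], y∈[4,6] → 2·2 = 4.
|Parcel A| = 48.
|Parcel A ∖ Parcel B| = |Parcel A| − |Parcel A∩Parcel B| = 48 − 4 = 44.00.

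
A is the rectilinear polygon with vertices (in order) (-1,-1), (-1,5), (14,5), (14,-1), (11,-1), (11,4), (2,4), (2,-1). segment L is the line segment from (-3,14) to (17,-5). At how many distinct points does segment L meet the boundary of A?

4

The segment meets the boundary at (12.789,-1), (11,0.7), (7.526,4), (6.474,5).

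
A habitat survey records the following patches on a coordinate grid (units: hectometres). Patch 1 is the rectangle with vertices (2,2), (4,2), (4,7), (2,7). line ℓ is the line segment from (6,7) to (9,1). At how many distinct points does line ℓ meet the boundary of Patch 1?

0

The segment lies entirely outside Patch 1 and never meets its boundary.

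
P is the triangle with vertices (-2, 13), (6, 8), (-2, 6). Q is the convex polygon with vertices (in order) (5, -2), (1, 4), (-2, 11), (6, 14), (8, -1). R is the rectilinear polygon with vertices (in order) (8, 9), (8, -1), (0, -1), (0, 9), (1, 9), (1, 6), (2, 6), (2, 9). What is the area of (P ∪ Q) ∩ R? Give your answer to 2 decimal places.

|P ∪ Q| = 97.8387.
|(P ∪ Q) ∩ R| = 55.83.

55.83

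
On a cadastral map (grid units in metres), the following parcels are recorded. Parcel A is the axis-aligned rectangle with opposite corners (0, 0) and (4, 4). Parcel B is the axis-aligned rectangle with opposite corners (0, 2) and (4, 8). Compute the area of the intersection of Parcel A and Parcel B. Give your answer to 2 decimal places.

|Parcel A∩Parcel B|: x∈[0,4], y∈[2,4] → 4·2 = 8.

8.00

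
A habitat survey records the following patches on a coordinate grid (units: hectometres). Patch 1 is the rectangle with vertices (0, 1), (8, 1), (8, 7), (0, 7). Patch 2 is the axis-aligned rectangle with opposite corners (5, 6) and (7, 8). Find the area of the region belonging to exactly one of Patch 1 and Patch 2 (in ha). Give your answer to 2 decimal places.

|Patch 1∩Patch 2|: x∈[5,7], y∈[6,7] → 2·1 = 2.
|Patch 1 △ Patch 2| = |Patch 1| + |Patch 2| − 2·|Patch 1∩Patch 2| = 48 + 4 − 4 = 48.00.

48.00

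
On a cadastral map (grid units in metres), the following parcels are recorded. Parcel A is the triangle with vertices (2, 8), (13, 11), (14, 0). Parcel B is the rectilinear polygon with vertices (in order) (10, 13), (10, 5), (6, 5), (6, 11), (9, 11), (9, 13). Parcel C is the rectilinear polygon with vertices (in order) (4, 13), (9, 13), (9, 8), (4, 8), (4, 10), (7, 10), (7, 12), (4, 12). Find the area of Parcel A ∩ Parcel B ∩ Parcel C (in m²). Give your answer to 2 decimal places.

The intersection is the polygon with vertices (6,9.091), (9,9.909), (9,8), (6,8).
By the shoelace formula its area is 4.50.

4.50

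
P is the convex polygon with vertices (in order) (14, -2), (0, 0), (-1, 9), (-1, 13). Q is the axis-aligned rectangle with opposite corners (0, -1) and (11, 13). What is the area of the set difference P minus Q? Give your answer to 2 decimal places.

13.00

|P| = 92, |P∩Q| = 79.
|P ∖ Q| = |P| − |P∩Q| = 92 − 79 = 13.00.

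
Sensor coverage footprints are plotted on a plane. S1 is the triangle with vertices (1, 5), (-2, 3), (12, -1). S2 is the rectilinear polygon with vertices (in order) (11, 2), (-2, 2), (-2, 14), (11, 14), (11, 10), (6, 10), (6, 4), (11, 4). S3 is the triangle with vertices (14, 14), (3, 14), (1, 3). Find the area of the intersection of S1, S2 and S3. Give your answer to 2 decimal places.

1.11

The intersection is the polygon with vertices (2.437,4.216), (1,3), (1.331,4.819).
By the shoelace formula its area is 1.11.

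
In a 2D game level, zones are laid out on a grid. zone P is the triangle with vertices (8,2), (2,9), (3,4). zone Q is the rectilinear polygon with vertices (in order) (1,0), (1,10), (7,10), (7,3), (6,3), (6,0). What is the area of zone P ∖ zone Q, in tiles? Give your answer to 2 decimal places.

0.78

|zone P| = 11.5, |zone P∩zone Q| = 10.7167.
|zone P ∖ zone Q| = |zone P| − |zone P∩zone Q| = 11.5 − 10.7167 = 0.78.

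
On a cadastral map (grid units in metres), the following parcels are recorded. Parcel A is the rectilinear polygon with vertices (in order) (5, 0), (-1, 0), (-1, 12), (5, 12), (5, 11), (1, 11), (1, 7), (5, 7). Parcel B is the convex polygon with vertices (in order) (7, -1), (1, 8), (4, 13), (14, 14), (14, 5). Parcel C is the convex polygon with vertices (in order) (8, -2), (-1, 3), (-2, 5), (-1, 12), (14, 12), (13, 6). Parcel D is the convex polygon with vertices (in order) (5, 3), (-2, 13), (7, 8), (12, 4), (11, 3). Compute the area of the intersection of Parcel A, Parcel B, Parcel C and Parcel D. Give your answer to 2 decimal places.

5.60

The intersection is the polygon with vertices (5,7), (5,3), (2.2,7).
By the shoelace formula its area is 5.60.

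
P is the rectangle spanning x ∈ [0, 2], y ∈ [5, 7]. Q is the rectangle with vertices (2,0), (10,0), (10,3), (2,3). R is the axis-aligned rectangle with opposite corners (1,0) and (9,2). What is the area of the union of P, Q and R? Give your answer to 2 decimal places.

30.00

By inclusion–exclusion:
Individual areas: |P| = 4, |Q| = 24, |R| = 16.
|P∩Q| = 0 (no overlap).
|P∩R| = 0 (no overlap).
|Q∩R|: x∈[2,9], y∈[0,2] → 7·2 = 14.
|P∩Q∩R| = 0.
|P ∪ Q ∪ R| = 44 − 14 + 0 = 30.00.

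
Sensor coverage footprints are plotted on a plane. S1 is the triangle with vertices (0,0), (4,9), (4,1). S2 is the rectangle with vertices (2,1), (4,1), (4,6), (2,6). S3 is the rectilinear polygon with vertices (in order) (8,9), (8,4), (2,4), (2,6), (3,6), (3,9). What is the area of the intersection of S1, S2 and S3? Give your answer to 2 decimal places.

3.50

The intersection is the polygon with vertices (3,6), (4,6), (4,4), (2,4), (2,4.5), (2.667,6).
By the shoelace formula its area is 3.50.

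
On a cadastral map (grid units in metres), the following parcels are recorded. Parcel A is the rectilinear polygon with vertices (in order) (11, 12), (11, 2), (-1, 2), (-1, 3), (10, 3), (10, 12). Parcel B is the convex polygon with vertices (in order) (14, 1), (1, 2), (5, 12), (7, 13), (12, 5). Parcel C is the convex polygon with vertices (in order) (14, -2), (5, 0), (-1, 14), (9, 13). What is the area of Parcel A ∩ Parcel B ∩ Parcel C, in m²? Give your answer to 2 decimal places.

11.47

The intersection is the polygon with vertices (4.143,2), (3.714,3), (10,3), (10,8.2), (11,6.6), (11,2).
By the shoelace formula its area is 11.47.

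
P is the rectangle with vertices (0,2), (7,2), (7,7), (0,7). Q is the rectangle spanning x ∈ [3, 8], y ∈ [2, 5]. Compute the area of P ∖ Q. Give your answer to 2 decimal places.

23.00

|P∩Q|: x∈[3,7], y∈[2,5] → 4·3 = 12.
|P| = 35.
|P ∖ Q| = |P| − |P∩Q| = 35 − 12 = 23.00.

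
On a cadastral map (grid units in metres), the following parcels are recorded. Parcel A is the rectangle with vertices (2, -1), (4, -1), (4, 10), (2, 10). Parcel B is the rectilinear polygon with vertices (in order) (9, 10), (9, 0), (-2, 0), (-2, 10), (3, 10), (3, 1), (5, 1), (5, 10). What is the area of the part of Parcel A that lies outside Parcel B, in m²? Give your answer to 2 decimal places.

11.00

|Parcel A| = 22, |Parcel A∩Parcel B| = 11.
|Parcel A ∖ Parcel B| = |Parcel A| − |Parcel A∩Parcel B| = 22 − 11 = 11.00.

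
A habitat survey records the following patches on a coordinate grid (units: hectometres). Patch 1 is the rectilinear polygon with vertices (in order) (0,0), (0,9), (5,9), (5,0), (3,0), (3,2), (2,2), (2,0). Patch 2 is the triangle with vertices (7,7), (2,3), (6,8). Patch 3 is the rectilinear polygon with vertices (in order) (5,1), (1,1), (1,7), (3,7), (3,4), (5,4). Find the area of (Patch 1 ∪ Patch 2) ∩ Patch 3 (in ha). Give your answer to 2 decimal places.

17.00

|Patch 1 ∪ Patch 2| = 45.475.
|(Patch 1 ∪ Patch 2) ∩ Patch 3| = 17.00.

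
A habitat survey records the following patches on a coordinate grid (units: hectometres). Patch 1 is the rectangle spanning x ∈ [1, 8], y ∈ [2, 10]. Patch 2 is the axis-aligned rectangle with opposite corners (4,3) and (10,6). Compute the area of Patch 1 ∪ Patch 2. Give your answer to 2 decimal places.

62.00

By inclusion–exclusion:
Individual areas: |Patch 1| = 56, |Patch 2| = 18.
|Patch 1∩Patch 2|: x∈[4,8], y∈[3,6] → 4·3 = 12.
|Patch 1 ∪ Patch 2| = 74 − 12 = 62.00.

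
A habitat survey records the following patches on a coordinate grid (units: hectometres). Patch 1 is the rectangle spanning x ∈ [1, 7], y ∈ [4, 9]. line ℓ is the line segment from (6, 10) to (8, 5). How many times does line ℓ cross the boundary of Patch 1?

2

The segment meets the boundary at (7,7.5), (6.4,9).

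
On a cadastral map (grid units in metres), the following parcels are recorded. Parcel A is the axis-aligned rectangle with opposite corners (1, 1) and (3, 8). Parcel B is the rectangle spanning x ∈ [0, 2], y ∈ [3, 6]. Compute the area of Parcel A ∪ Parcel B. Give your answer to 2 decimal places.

By inclusion–exclusion:
Individual areas: |Parcel A| = 14, |Parcel B| = 6.
|Parcel A∩Parcel B|: x∈[1,2], y∈[3,6] → 1·3 = 3.
|Parcel A ∪ Parcel B| = 20 − 3 = 17.00.

17.00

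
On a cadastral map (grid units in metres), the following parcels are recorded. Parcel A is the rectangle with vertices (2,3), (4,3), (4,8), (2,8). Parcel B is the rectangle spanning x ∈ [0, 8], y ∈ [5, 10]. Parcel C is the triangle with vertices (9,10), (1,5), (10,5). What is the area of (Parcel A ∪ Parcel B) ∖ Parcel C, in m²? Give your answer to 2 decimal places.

28.69

|Parcel A ∪ Parcel B| = 44.
|(Parcel A ∪ Parcel B) ∩ Parcel C| = 15.3125.
|(Parcel A ∪ Parcel B) ∖ Parcel C| = 44 − 15.3125 = 28.69.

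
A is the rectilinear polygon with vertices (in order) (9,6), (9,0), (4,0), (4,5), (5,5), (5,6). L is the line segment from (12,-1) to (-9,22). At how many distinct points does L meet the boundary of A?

2

The segment meets the boundary at (5.609,6), (9,2.286).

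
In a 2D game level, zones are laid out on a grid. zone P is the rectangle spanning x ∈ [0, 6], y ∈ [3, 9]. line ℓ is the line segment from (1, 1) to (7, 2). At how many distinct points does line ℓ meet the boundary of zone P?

0

The segment lies entirely outside zone P and never meets its boundary.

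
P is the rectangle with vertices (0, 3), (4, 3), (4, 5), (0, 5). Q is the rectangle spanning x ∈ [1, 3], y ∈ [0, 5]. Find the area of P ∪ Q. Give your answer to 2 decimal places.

By inclusion–exclusion:
Individual areas: |P| = 8, |Q| = 10.
|P∩Q|: x∈[1,3], y∈[3,5] → 2·2 = 4.
|P ∪ Q| = 18 − 4 = 14.00.

14.00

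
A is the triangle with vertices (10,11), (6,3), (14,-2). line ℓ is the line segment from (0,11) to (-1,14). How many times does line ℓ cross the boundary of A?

0

The segment lies entirely outside A and never meets its boundary.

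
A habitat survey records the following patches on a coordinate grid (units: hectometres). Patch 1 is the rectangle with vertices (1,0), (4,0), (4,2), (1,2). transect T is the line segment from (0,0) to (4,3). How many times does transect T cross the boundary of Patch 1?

The segment meets the boundary at (2.667,2), (1,0.75).

2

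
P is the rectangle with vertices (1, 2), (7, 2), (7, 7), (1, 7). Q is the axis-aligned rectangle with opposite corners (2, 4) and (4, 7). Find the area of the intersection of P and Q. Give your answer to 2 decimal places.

|P∩Q|: x∈[2,4], y∈[4,7] → 2·3 = 6.

6.00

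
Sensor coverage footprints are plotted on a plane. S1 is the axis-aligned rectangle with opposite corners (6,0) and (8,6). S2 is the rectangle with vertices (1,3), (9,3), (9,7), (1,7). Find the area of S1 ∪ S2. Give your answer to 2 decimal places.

By inclusion–exclusion:
Individual areas: |S1| = 12, |S2| = 32.
|S1∩S2|: x∈[6,8], y∈[3,6] → 2·3 = 6.
|S1 ∪ S2| = 44 − 6 = 38.00.

38.00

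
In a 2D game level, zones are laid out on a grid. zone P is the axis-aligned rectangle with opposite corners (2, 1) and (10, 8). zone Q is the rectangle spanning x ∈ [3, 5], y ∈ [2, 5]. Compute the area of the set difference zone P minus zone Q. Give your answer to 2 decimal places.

50.00

|zone P∩zone Q|: x∈[3,5], y∈[2,5] → 2·3 = 6.
|zone P| = 56.
|zone P ∖ zone Q| = |zone P| − |zone P∩zone Q| = 56 − 6 = 50.00.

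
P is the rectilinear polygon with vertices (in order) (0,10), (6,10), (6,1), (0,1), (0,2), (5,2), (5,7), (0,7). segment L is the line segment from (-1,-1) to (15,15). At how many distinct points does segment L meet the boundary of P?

The segment meets the boundary at (6,6), (5,5), (2,2), (1,1).

4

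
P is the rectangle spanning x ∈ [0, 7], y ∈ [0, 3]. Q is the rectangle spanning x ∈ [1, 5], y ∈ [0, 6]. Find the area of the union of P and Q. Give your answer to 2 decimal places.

33.00

By inclusion–exclusion:
Individual areas: |P| = 21, |Q| = 24.
|P∩Q|: x∈[1,5], y∈[0,3] → 4·3 = 12.
|P ∪ Q| = 45 − 12 = 33.00.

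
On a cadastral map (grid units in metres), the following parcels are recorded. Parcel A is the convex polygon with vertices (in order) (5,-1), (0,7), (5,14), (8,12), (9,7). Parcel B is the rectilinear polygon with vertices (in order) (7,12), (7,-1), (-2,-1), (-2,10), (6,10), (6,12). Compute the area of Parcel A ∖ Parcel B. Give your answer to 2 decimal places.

22.21

|Parcel A| = 74, |Parcel A∩Parcel B| = 51.7857.
|Parcel A ∖ Parcel B| = |Parcel A| − |Parcel A∩Parcel B| = 74 − 51.7857 = 22.21.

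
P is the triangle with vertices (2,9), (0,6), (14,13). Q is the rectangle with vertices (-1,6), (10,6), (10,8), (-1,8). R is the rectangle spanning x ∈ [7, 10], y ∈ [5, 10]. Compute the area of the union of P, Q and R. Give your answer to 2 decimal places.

42.08

By inclusion–exclusion:
Individual areas: |P| = 14, |Q| = 22, |R| = 15.
|P∩Q| = 2.6667.
|P∩R| = 0.25.
|Q∩R|: x∈[7,10], y∈[6,8] → 3·2 = 6.
|P∩Q∩R| = 0.
|P ∪ Q ∪ R| = 51 − 8.9167 + 0 = 42.08.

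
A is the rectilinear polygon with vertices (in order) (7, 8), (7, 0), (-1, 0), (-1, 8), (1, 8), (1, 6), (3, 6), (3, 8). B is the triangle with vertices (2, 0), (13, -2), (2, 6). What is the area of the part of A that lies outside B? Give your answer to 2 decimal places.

39.09

|A| = 60, |A∩B| = 20.9091.
|A ∖ B| = |A| − |A∩B| = 60 − 20.9091 = 39.09.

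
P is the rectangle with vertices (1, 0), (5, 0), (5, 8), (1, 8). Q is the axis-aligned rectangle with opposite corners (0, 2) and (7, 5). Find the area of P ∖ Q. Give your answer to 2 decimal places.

|P∩Q|: x∈[1,5], y∈[2,5] → 4·3 = 12.
|P| = 32.
|P ∖ Q| = |P| − |P∩Q| = 32 − 12 = 20.00.

20.00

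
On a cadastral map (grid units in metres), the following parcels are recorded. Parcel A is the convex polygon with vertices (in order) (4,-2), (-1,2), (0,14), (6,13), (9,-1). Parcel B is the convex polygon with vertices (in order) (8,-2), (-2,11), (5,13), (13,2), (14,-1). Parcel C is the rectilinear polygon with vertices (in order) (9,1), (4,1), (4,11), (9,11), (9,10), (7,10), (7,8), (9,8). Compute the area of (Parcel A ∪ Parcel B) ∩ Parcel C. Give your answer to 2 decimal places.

43.73

|Parcel A ∪ Parcel B| = 155.3322.
|(Parcel A ∪ Parcel B) ∩ Parcel C| = 43.73.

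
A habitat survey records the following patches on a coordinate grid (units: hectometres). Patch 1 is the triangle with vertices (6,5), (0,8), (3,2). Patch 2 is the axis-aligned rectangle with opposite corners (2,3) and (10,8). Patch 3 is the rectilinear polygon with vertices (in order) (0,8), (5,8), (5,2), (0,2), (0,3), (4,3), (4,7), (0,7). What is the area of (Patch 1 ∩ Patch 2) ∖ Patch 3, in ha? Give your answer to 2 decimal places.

|Patch 1 ∩ Patch 2| = 9.75.
|(Patch 1 ∩ Patch 2) ∩ Patch 3| = 2.25.
|(Patch 1 ∩ Patch 2) ∖ Patch 3| = 9.75 − 2.25 = 7.50.

7.50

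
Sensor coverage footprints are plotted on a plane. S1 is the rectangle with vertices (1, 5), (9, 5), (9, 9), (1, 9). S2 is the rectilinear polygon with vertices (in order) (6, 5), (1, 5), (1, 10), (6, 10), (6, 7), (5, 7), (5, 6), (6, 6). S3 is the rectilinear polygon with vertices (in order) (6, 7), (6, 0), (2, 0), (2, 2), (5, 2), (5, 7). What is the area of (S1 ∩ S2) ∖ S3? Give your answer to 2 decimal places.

|S1 ∩ S2| = 19.
|(S1 ∩ S2) ∩ S3| = 1.
|(S1 ∩ S2) ∖ S3| = 19 − 1 = 18.00.

18.00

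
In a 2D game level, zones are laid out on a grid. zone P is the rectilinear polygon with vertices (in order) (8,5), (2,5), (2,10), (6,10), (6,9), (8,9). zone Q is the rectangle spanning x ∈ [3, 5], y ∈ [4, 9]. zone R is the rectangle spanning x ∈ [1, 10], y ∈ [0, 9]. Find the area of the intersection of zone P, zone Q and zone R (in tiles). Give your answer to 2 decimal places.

8.00

The intersection is the polygon with vertices (3,9), (5,9), (5,5), (3,5).
By the shoelace formula its area is 8.00.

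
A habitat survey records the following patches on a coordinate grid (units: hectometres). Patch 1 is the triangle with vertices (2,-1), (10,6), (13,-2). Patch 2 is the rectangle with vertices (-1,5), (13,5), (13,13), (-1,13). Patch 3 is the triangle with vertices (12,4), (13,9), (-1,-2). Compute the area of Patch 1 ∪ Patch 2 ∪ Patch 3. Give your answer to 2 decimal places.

By inclusion–exclusion:
Individual areas: |Patch 1| = 42.5, |Patch 2| = 112, |Patch 3| = 29.5.
|Patch 1∩Patch 2| = 0.7589.
|Patch 1∩Patch 3| = 11.6984.
|Patch 2∩Patch 3| = 8.5818.
|Patch 1∩Patch 2∩Patch 3| = 0.7589.
|Patch 1 ∪ Patch 2 ∪ Patch 3| = 184 − 21.0392 + 0.7589 = 163.72.

163.72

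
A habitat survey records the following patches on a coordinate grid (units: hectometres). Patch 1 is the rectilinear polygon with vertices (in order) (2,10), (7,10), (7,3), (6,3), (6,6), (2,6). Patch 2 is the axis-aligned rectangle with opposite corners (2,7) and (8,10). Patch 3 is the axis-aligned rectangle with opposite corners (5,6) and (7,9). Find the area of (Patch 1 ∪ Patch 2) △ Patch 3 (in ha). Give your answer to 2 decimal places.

20.00

|Patch 1 ∪ Patch 2| = 26.
|(Patch 1 ∪ Patch 2) ∩ Patch 3| = 6.
|(Patch 1 ∪ Patch 2) △ Patch 3| = 26 + 6 − 12 = 20.00.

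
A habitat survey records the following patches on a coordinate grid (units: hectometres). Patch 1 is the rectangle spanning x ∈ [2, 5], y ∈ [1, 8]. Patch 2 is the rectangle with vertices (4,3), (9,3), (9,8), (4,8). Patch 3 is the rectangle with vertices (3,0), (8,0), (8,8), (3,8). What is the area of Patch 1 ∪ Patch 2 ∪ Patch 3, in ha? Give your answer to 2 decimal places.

By inclusion–exclusion:
Individual areas: |Patch 1| = 21, |Patch 2| = 25, |Patch 3| = 40.
|Patch 1∩Patch 2|: x∈[4,5], y∈[3,8] → 1·5 = 5.
|Patch 1∩Patch 3|: x∈[3,5], y∈[1,8] → 2·7 = 14.
|Patch 2∩Patch 3|: x∈[4,8], y∈[3,8] → 4·5 = 20.
|Patch 1∩Patch 2∩Patch 3| = 5.
|Patch 1 ∪ Patch 2 ∪ Patch 3| = 86 − 39 + 5 = 52.00.

52.00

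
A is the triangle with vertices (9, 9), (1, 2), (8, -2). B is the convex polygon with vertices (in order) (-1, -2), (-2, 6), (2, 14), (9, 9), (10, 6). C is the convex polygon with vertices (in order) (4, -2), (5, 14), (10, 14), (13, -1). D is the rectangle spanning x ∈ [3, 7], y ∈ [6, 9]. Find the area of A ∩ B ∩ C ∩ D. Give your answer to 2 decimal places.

The intersection is the polygon with vertices (7,7.25), (7,6), (5.571,6).
By the shoelace formula its area is 0.89.

0.89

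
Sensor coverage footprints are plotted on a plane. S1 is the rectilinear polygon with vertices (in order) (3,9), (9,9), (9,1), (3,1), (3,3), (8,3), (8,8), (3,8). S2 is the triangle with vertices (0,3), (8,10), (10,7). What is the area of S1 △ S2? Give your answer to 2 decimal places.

33.54

|S1| = 23, |S2| = 19, |S1∩S2| = 4.231.
|S1 △ S2| = |S1| + |S2| − 2·|S1∩S2| = 23 + 19 − 8.4619 = 33.54.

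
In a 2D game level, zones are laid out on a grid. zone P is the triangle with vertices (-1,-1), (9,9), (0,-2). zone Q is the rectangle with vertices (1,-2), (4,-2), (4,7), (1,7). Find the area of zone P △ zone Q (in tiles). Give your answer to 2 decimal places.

28.33

|zone P| = 10, |zone Q| = 27, |zone P∩zone Q| = 4.3333.
|zone P △ zone Q| = |zone P| + |zone Q| − 2·|zone P∩zone Q| = 10 + 27 − 8.6667 = 28.33.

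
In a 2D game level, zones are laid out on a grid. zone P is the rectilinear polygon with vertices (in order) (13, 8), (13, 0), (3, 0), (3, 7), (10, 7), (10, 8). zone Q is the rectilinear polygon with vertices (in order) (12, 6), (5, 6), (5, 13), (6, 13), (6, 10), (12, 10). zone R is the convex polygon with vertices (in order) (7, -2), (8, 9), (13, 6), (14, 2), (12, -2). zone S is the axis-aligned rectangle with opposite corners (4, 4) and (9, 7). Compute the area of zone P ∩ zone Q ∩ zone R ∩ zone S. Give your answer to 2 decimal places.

1.23

The intersection is the polygon with vertices (7.727,6), (7.818,7), (9,7), (9,6).
By the shoelace formula its area is 1.23.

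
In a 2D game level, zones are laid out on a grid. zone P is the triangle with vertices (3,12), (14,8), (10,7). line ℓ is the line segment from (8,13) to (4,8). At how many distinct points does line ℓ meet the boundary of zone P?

2

The segment meets the boundary at (5.673,10.091), (6.254,10.817).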